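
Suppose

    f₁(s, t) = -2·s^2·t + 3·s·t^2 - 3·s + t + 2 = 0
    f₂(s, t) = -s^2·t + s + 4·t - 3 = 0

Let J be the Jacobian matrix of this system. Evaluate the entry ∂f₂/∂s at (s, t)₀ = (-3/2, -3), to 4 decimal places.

∂f₂/∂s = -2·s·t + 1.
At (-3/2, -3) this is -8.0000.

-8.0000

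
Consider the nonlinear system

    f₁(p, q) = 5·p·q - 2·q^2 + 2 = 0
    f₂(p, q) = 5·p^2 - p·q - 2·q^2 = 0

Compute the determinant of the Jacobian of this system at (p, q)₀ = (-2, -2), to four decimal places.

-136.0000

J = [[5·q, 5·p - 4·q], [10·p - q, -p - 4·q]].
At the point, J = [[-10.0000, -2.0000], [-18.0000, 10.0000]].
det J = -136.0000.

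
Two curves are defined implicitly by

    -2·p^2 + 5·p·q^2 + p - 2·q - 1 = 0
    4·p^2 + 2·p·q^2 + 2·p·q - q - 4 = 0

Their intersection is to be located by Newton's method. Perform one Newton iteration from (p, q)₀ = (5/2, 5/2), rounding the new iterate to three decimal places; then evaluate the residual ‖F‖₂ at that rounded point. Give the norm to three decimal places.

22.681

At (5/2, 5/2): F = (62.125, 62.250).
Jacobian J = [[-4·p + 5·q^2 + 1, 10·p·q - 2], [8·p + 2·q^2 + 2·q, 4·p·q + 2·p - 1]].
At the point, J = [[22.250, 60.500], [37.500, 29.000]] (det J = -1623.500).
Solving J·Δ = −F gives Δ = (-1.210, -0.582).
Then the next iterate is (p, q)₁ = (1.290, 1.918).
Re-evaluating at (1.290, 1.918): F = (16.85357, 15.17795), so ‖F‖₂ = 22.681.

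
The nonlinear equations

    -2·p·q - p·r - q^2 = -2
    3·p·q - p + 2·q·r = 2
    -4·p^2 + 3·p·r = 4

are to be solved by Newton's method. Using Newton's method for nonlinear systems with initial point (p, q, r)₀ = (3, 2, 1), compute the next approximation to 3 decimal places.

(2.373, 0.020, 2.980)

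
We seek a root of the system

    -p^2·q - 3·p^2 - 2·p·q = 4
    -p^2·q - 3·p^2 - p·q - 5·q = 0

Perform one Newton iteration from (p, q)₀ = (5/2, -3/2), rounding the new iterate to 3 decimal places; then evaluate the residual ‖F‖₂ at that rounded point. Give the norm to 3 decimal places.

At (5/2, -3/2): F = (-5.875, 1.875).
Jacobian J = [[-2·p·q - 6·p - 2·q, -p^2 - 2·p], [-2·p·q - 6·p - q, -p^2 - p - 5]].
At the point, J = [[-4.500, -11.250], [-6.000, -13.750]] (det J = -5.625).
Solving J·Δ = −F gives Δ = (18.111, -7.767).
Then the next iterate is (p, q)₁ = (20.611, -9.267).
Re-evaluating at (20.611, -9.267): F = (3040.30936, 2899.64222), so ‖F‖₂ = 4201.358.

4201.358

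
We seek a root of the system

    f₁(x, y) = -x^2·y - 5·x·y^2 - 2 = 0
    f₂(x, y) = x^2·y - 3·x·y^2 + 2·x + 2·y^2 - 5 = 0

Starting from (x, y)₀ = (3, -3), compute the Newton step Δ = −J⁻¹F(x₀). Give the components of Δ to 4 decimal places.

At (3, -3): F = (-110.0000, -89.0000).
Jacobian J = [[-2·x·y - 5·y^2, -x^2 - 10·x·y], [2·x·y - 3·y^2 + 2, x^2 - 6·x·y + 4·y]].
At the point, J = [[-27.0000, 81.0000], [-43.0000, 51.0000]] (det J = 2106.0000).
Solving J·Δ = −F gives Δ = (-0.7593, 1.1049).

(-0.7593, 1.1049)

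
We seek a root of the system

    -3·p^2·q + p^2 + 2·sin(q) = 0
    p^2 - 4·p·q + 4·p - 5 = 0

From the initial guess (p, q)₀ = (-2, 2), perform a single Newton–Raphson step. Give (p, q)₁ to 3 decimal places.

At (-2, 2): F = (-18.18141, 7.000).
Jacobian J = [[-6·p·q + 2·p, -3·p^2 + 2·cos(q)], [2·p - 4·q + 4, -4·p]].
At the point, J = [[20.000, -12.83229], [-8.000, 8.000]] (det J = 57.34165).
Solving J·Δ = −F gives Δ = (0.970, 0.095).
Then the next iterate is (p, q)₁ = (-1.030, 2.095).

(-1.030, 2.095)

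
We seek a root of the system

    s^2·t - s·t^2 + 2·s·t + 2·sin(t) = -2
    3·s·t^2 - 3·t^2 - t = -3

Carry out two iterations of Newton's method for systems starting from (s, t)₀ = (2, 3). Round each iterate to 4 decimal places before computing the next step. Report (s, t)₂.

(1.0041, 3.4670)

At (2, 3): F = (8.282240, 27.0000).
Jacobian J = [[2·s·t - t^2 + 2·t, s^2 - 2·s·t + 2·s + 2·cos(t)], [3·t^2, 6·s·t - 6·t - 1]].
At the point, J = [[9.0000, -5.979985], [27.0000, 17.0000]] (det J = 314.459595).
Solving J·Δ = −F gives Δ = (-0.9612, -0.0616).
Then the next iterate is (s, t)₁ = (1.0388, 2.9384).
Round to (1.0388, 2.9384) and repeat: F = (2.710057, 1.066620), J = [[3.347425, -4.906969], [25.902584, -0.315940]].
Δ = (-0.0347, 0.5286), so (s, t)₂ = (1.0041, 3.4670).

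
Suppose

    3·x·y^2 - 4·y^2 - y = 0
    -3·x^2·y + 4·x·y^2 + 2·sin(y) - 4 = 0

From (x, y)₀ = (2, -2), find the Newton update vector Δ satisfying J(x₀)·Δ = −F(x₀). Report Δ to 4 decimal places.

At (2, -2): F = (10.0000, 50.181405).
Jacobian J = [[3·y^2, 6·x·y - 8·y - 1], [-6·x·y + 4·y^2, -3·x^2 + 8·x·y + 2·cos(y)]].
At the point, J = [[12.0000, -9.0000], [40.0000, -44.832294]] (det J = -177.987524).
Solving J·Δ = −F gives Δ = (0.0186, 1.1359).

(0.0186, 1.1359)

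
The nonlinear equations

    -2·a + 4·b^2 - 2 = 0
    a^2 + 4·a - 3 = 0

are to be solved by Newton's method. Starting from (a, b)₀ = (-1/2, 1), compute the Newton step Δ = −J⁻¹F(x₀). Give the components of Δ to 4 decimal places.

At (-1/2, 1): F = (3.0000, -4.7500).
Jacobian J = [[-2, 8·b], [2·a + 4, 0]].
At the point, J = [[-2.0000, 8.0000], [3.0000, 0.0000]] (det J = -24.0000).
Solving J·Δ = −F gives Δ = (1.5833, 0.0208).

(1.5833, 0.0208)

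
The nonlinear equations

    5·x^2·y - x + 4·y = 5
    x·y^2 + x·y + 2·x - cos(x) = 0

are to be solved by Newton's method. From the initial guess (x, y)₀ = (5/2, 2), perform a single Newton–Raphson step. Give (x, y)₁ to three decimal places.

(2.325, 0.457)

At (5/2, 2): F = (63.000, 20.80114).
Jacobian J = [[10·x·y - 1, 5·x^2 + 4], [y^2 + y + sin(x) + 2, 2·x·y + x]].
At the point, J = [[49.000, 35.250], [8.59847, 12.500]] (det J = 309.40386).
Solving J·Δ = −F gives Δ = (-0.175, -1.543).
Then the next iterate is (x, y)₁ = (2.325, 0.457).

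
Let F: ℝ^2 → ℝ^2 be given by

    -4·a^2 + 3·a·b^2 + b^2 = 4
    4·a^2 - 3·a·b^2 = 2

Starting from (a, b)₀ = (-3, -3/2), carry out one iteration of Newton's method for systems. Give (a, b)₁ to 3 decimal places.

At (-3, -3/2): F = (-58.000, 54.250).
Jacobian J = [[-8·a + 3·b^2, 6·a·b + 2·b], [8·a - 3·b^2, -6·a·b]].
At the point, J = [[30.750, 24.000], [-30.750, -27.000]] (det J = -92.250).
Solving J·Δ = −F gives Δ = (2.862, -1.250).
Then the next iterate is (a, b)₁ = (-0.138, -2.750).

(-0.138, -2.750)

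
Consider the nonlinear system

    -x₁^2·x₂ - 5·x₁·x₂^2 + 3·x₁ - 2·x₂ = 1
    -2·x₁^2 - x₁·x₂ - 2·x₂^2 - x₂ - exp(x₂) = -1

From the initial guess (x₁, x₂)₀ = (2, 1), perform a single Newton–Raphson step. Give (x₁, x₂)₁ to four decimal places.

At (2, 1): F = (-11.0000, -14.718282).
Jacobian J = [[-2·x₁·x₂ - 5·x₂^2 + 3, -x₁^2 - 10·x₁·x₂ - 2], [-4·x₁ - x₂, -x₁ - 4·x₂ - exp(x₂) - 1]].
At the point, J = [[-6.0000, -26.0000], [-9.0000, -9.718282]] (det J = -175.690309).
Solving J·Δ = −F gives Δ = (-1.5697, -0.0608).
Then the next iterate is (x₁, x₂)₁ = (0.4303, 0.9392).

(0.4303, 0.9392)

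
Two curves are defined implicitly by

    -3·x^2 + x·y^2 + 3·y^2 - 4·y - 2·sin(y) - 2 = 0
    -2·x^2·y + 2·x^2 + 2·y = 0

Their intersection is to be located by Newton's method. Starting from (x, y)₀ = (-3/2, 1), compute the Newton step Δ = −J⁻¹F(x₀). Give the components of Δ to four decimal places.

(1.4597, 0.8000)

At (-3/2, 1): F = (-12.932942, 2.0000).
Jacobian J = [[-6·x + y^2, 2·x·y + 6·y - 2·cos(y) - 4], [-4·x·y + 4·x, -2·x^2 + 2]].
At the point, J = [[10.0000, -2.080605], [0.0000, -2.5000]] (det J = -25.0000).
Solving J·Δ = −F gives Δ = (1.4597, 0.8000).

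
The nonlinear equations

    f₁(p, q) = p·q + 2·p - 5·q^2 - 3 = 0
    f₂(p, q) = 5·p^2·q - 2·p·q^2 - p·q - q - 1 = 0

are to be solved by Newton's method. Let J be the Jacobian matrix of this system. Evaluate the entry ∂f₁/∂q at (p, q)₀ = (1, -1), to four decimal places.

11.0000

∂f₁/∂q = p - 10·q.
At (1, -1) this is 11.0000.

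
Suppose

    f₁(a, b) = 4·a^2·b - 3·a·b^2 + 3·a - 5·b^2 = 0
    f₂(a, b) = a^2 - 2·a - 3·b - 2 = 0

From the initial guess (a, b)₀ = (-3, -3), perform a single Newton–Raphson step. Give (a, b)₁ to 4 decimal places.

At (-3, -3): F = (-81.0000, 22.0000).
Jacobian J = [[8·a·b - 3·b^2 + 3, 4·a^2 - 6·a·b - 10·b], [2·a - 2, -3]].
At the point, J = [[48.0000, 12.0000], [-8.0000, -3.0000]] (det J = -48.0000).
Solving J·Δ = −F gives Δ = (-0.4375, 8.5000).
Then the next iterate is (a, b)₁ = (-3.4375, 5.5000).

(-3.4375, 5.5000)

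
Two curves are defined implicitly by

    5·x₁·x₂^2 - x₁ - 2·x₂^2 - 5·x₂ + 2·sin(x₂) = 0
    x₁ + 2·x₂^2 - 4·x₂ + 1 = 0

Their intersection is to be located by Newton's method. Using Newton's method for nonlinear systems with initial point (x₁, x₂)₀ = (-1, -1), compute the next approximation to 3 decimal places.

At (-1, -1): F = (-2.68294, 6.000).
Jacobian J = [[5·x₂^2 - 1, 10·x₁·x₂ - 4·x₂ + 2·cos(x₂) - 5], [1, 4·x₂ - 4]].
At the point, J = [[4.000, 10.08060], [1.000, -8.000]] (det J = -42.08060).
Solving J·Δ = −F gives Δ = (-0.927, 0.634).
Then the next iterate is (x₁, x₂)₁ = (-1.927, -0.366).

(-1.927, -0.366)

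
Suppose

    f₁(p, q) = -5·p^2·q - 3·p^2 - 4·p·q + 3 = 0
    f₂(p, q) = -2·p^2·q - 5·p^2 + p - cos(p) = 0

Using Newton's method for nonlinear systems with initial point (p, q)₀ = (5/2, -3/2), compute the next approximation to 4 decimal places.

(1.1397, -1.3216)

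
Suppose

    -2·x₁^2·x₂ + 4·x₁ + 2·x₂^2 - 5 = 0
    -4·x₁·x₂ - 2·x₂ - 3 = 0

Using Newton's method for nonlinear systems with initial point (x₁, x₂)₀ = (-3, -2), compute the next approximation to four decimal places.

At (-3, -2): F = (27.0000, -23.0000).
Jacobian J = [[-4·x₁·x₂ + 4, -2·x₁^2 + 4·x₂], [-4·x₂, -4·x₁ - 2]].
At the point, J = [[-20.0000, -26.0000], [8.0000, 10.0000]] (det J = 8.0000).
Solving J·Δ = −F gives Δ = (41.0000, -30.5000).
Then the next iterate is (x₁, x₂)₁ = (38.0000, -32.5000).

(38.0000, -32.5000)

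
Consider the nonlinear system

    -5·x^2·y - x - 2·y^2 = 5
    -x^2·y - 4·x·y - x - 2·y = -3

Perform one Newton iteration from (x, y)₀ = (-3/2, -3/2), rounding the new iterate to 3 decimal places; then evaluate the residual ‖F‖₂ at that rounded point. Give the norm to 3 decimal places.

9.845

At (-3/2, -3/2): F = (8.875, 1.875).
Jacobian J = [[-10·x·y - 1, -5·x^2 - 4·y], [-2·x·y - 4·y - 1, -x^2 - 4·x - 2]].
At the point, J = [[-23.500, -5.250], [0.500, 1.750]] (det J = -38.500).
Solving J·Δ = −F gives Δ = (0.659, -1.260).
Then the next iterate is (x, y)₁ = (-0.841, -2.760).
Re-evaluating at (-0.841, -2.760): F = (-9.63372, 2.02846), so ‖F‖₂ = 9.845.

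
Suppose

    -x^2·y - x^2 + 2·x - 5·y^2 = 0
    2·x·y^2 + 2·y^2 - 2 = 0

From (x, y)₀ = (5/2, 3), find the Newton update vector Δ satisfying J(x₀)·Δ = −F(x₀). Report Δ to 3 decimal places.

At (5/2, 3): F = (-65.000, 61.000).
Jacobian J = [[-2·x·y - 2·x + 2, -x^2 - 10·y], [2·y^2, 4·x·y + 4·y]].
At the point, J = [[-18.000, -36.250], [18.000, 42.000]] (det J = -103.500).
Solving J·Δ = −F gives Δ = (-5.012, 0.696).

(-5.012, 0.696)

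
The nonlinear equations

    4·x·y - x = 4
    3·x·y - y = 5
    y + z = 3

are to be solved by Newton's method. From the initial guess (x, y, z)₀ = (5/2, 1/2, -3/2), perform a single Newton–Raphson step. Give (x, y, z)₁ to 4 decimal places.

At (5/2, 1/2, -3/2): F = (-1.5000, -1.7500, -4.0000).
Jacobian J = [[4·y - 1, 4·x, 0], [3·y, 3·x - 1, 0], [0, 1, 1]].
At the point, J = [[1.0000, 10.0000, 0.0000], [1.5000, 6.5000, 0.0000], [0.0000, 1.0000, 1.0000]] (det J = -8.5000).
Solving J·Δ = −F gives Δ = (0.9118, 0.0588, 3.9412).
Then the next iterate is (x, y, z)₁ = (3.4118, 0.5588, 2.4412).

(3.4118, 0.5588, 2.4412)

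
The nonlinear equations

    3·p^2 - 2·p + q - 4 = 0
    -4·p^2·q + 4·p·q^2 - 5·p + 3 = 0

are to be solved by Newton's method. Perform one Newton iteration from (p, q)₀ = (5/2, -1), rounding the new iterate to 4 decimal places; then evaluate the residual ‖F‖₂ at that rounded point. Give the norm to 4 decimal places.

7.4006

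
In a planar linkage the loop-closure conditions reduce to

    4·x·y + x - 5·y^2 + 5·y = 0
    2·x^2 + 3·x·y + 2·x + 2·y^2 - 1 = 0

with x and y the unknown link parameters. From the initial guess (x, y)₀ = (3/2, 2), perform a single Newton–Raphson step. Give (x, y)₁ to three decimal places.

At (3/2, 2): F = (3.500, 23.500).
Jacobian J = [[4·y + 1, 4·x - 10·y + 5], [4·x + 3·y + 2, 3·x + 4·y]].
At the point, J = [[9.000, -9.000], [14.000, 12.500]] (det J = 238.500).
Solving J·Δ = −F gives Δ = (-1.070, -0.681).
Then the next iterate is (x, y)₁ = (0.430, 1.319).

(0.430, 1.319)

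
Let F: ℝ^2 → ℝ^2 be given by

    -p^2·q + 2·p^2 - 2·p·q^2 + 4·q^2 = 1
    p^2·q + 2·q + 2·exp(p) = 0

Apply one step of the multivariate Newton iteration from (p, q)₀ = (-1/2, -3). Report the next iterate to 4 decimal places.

At (-1/2, -3): F = (45.2500, -5.536939).
Jacobian J = [[-2·p·q + 4·p - 2·q^2, -p^2 - 4·p·q + 8·q], [2·p·q + 2·exp(p), p^2 + 2]].
At the point, J = [[-23.0000, -30.2500], [4.213061, 2.2500]] (det J = 75.695105).
Solving J·Δ = −F gives Δ = (0.8677, 0.8361).
Then the next iterate is (p, q)₁ = (0.3677, -2.1639).

(0.3677, -2.1639)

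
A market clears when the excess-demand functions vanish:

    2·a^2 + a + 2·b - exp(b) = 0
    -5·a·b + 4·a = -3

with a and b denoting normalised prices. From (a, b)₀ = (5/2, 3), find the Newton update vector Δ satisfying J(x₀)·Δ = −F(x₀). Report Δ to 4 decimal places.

At (5/2, 3): F = (0.914463, -24.5000).
Jacobian J = [[4·a + 1, -exp(b) + 2], [-5·b + 4, -5·a]].
At the point, J = [[11.0000, -18.085537], [-11.0000, -12.5000]] (det J = -336.440906).
Solving J·Δ = −F gives Δ = (-1.3510, -0.7711).

(-1.3510, -0.7711)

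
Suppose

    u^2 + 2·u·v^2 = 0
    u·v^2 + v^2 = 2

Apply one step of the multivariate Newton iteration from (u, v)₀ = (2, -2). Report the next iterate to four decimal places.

(1.0000, -1.5000)

At (2, -2): F = (20.0000, 10.0000).
Jacobian J = [[2·u + 2·v^2, 4·u·v], [v^2, 2·u·v + 2·v]].
At the point, J = [[12.0000, -16.0000], [4.0000, -12.0000]] (det J = -80.0000).
Solving J·Δ = −F gives Δ = (-1.0000, 0.5000).
Then the next iterate is (u, v)₁ = (1.0000, -1.5000).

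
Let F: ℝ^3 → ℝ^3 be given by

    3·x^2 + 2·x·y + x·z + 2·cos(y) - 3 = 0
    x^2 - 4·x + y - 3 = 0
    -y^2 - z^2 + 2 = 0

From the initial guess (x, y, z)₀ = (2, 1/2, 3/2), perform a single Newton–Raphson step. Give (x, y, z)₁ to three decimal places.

(-0.128, 7.000, -0.833)

At (2, 1/2, 3/2): F = (15.75517, -6.500, -0.500).
Jacobian J = [[6·x + 2·y + z, 2·x - 2·sin(y), x], [2·x - 4, 1, 0], [0, -2·y, -2·z]].
At the point, J = [[14.500, 3.04115, 2.000], [0.000, 1.000, 0.000], [0.000, -1.000, -3.000]] (det J = -43.500).
Solving J·Δ = −F gives Δ = (-2.128, 6.500, -2.333).
Then the next iterate is (x, y, z)₁ = (-0.128, 7.000, -0.833).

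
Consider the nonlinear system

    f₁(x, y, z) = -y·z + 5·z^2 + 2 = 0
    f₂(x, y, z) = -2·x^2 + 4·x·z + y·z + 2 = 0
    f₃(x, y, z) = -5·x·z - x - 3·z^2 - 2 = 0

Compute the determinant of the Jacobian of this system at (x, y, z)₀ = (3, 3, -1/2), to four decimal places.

-78.7500

J = [[0, -z, -y + 10·z], [-4·x + 4·z, z, 4·x + y], [-5·z - 1, 0, -5·x - 6·z]].
At the point, J = [[0.0000, 0.5000, -8.0000], [-14.0000, -0.5000, 15.0000], [1.5000, 0.0000, -12.0000]].
det J = -78.7500.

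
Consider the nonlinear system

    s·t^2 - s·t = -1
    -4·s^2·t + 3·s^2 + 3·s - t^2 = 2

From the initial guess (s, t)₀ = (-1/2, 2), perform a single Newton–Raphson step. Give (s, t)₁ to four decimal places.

(6.0625, 10.7500)

At (-1/2, 2): F = (0.0000, -8.7500).
Jacobian J = [[t^2 - t, 2·s·t - s], [-8·s·t + 6·s + 3, -4·s^2 - 2·t]].
At the point, J = [[2.0000, -1.5000], [8.0000, -5.0000]] (det J = 2.0000).
Solving J·Δ = −F gives Δ = (6.5625, 8.7500).
Then the next iterate is (s, t)₁ = (6.0625, 10.7500).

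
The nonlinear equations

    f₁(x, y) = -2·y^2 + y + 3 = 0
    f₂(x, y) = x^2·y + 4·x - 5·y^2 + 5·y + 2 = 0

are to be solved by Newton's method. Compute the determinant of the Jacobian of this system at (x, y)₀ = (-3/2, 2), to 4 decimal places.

J = [[0, -4·y + 1], [2·x·y + 4, x^2 - 10·y + 5]].
At the point, J = [[0.0000, -7.0000], [-2.0000, -12.7500]].
det J = -14.0000.

-14.0000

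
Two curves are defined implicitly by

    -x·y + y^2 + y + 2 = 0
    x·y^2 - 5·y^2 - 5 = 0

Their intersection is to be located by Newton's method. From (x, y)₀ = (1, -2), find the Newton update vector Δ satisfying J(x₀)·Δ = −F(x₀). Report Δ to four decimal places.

At (1, -2): F = (6.0000, -21.0000).
Jacobian J = [[-y, -x + 2·y + 1], [y^2, 2·x·y - 10·y]].
At the point, J = [[2.0000, -4.0000], [4.0000, 16.0000]] (det J = 48.0000).
Solving J·Δ = −F gives Δ = (-0.2500, 1.3750).

(-0.2500, 1.3750)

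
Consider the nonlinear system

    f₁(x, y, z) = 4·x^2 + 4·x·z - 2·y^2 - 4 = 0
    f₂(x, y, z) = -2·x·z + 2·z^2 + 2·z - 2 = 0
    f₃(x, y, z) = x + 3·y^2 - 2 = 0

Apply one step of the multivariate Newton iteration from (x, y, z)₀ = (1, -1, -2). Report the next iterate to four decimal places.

At (1, -1, -2): F = (-10.0000, 6.0000, 2.0000).
Jacobian J = [[8·x + 4·z, -4·y, 4·x], [-2·z, 0, -2·x + 4·z + 2], [1, 6·y, 0]].
At the point, J = [[0.0000, 4.0000, 4.0000], [4.0000, 0.0000, -8.0000], [1.0000, -6.0000, 0.0000]] (det J = -128.0000).
Solving J·Δ = −F gives Δ = (2.1250, 0.6875, 1.8125).
Then the next iterate is (x, y, z)₁ = (3.1250, -0.3125, -0.1875).

(3.1250, -0.3125, -0.1875)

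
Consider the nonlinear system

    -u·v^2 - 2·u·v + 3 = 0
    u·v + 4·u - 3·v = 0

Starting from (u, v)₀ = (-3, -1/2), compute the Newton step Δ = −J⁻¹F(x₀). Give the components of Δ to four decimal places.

At (-3, -1/2): F = (0.7500, -9.0000).
Jacobian J = [[-v^2 - 2·v, -2·u·v - 2·u], [v + 4, u - 3]].
At the point, J = [[0.7500, 3.0000], [3.5000, -6.0000]] (det J = -15.0000).
Solving J·Δ = −F gives Δ = (1.5000, -0.6250).

(1.5000, -0.6250)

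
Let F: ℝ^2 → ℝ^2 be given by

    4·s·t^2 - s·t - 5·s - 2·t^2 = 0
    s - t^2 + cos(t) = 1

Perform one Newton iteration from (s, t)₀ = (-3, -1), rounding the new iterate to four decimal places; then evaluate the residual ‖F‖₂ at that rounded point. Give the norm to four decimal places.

At (-3, -1): F = (-2.0000, -4.459698).
Jacobian J = [[4·t^2 - t - 5, 8·s·t - s - 4·t], [1, -2·t - sin(t)]].
At the point, J = [[0.0000, 31.0000], [1.0000, 2.841471]] (det J = -31.0000).
Solving J·Δ = −F gives Δ = (4.2764, 0.0645).
Then the next iterate is (s, t)₁ = (1.2764, -0.9355).
Re-evaluating at (1.2764, -0.9355): F = (-2.470030, -0.005344), so ‖F‖₂ = 2.4700.

2.4700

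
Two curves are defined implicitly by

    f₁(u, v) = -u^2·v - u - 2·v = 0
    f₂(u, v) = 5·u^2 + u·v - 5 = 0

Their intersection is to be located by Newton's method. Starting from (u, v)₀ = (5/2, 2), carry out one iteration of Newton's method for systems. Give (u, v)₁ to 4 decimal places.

(1.4229, 1.1332)

At (5/2, 2): F = (-19.0000, 31.2500).
Jacobian J = [[-2·u·v - 1, -u^2 - 2], [10·u + v, u]].
At the point, J = [[-11.0000, -8.2500], [27.0000, 2.5000]] (det J = 195.2500).
Solving J·Δ = −F gives Δ = (-1.0771, -0.8668).
Then the next iterate is (u, v)₁ = (1.4229, 1.1332).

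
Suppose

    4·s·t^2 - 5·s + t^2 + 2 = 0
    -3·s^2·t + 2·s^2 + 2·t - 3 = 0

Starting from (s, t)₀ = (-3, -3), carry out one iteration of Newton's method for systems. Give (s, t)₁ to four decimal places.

(-1.9137, -2.2678)

At (-3, -3): F = (-82.0000, 90.0000).
Jacobian J = [[4·t^2 - 5, 8·s·t + 2·t], [-6·s·t + 4·s, -3·s^2 + 2]].
At the point, J = [[31.0000, 66.0000], [-66.0000, -25.0000]] (det J = 3581.0000).
Solving J·Δ = −F gives Δ = (1.0863, 0.7322).
Then the next iterate is (s, t)₁ = (-1.9137, -2.2678).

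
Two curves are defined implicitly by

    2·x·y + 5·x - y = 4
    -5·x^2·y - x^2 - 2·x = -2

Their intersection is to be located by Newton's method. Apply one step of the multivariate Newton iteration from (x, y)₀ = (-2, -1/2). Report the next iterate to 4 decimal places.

(0.4167, -0.8667)

At (-2, -1/2): F = (-11.5000, 12.0000).
Jacobian J = [[2·y + 5, 2·x - 1], [-10·x·y - 2·x - 2, -5·x^2]].
At the point, J = [[4.0000, -5.0000], [-8.0000, -20.0000]] (det J = -120.0000).
Solving J·Δ = −F gives Δ = (2.4167, -0.3667).
Then the next iterate is (x, y)₁ = (0.4167, -0.8667).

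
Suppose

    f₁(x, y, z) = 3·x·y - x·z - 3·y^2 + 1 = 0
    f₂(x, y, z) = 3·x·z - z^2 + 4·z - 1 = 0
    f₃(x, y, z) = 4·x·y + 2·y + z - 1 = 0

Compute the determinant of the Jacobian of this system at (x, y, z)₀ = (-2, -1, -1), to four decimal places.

J = [[3·y - z, 3·x - 6·y, -x], [3·z, 0, 3·x - 2·z + 4], [4·y, 4·x + 2, 1]].
At the point, J = [[-2.0000, 0.0000, 2.0000], [-3.0000, 0.0000, 0.0000], [-4.0000, -6.0000, 1.0000]].
det J = 36.0000.

36.0000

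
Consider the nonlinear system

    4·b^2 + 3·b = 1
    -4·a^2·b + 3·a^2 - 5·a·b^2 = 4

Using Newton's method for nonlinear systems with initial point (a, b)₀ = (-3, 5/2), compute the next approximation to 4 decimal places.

(-0.5197, 1.1304)

At (-3, 5/2): F = (31.5000, 26.7500).
Jacobian J = [[0, 8·b + 3], [-8·a·b + 6·a - 5·b^2, -4·a^2 - 10·a·b]].
At the point, J = [[0.0000, 23.0000], [10.7500, 39.0000]] (det J = -247.2500).
Solving J·Δ = −F gives Δ = (2.4803, -1.3696).
Then the next iterate is (a, b)₁ = (-0.5197, 1.1304).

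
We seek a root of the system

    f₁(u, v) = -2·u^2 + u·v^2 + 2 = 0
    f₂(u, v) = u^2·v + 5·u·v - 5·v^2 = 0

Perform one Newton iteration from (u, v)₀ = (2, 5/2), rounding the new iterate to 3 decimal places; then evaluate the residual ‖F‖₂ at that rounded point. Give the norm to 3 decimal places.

At (2, 5/2): F = (6.500, 3.750).
Jacobian J = [[-4·u + v^2, 2·u·v], [2·u·v + 5·v, u^2 + 5·u - 10·v]].
At the point, J = [[-1.750, 10.000], [22.500, -11.000]] (det J = -205.750).
Solving J·Δ = −F gives Δ = (-0.530, -0.743).
Then the next iterate is (u, v)₁ = (1.470, 1.757).
Re-evaluating at (1.470, 1.757): F = (2.21616, 1.27541), so ‖F‖₂ = 2.557.

2.557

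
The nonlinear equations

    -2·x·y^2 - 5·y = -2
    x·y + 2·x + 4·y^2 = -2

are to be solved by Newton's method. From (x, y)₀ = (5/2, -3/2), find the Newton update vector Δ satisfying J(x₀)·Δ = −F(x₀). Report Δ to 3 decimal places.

(2.805, 1.437)

At (5/2, -3/2): F = (-1.750, 12.250).
Jacobian J = [[-2·y^2, -4·x·y - 5], [y + 2, x + 8·y]].
At the point, J = [[-4.500, 10.000], [0.500, -9.500]] (det J = 37.750).
Solving J·Δ = −F gives Δ = (2.805, 1.437).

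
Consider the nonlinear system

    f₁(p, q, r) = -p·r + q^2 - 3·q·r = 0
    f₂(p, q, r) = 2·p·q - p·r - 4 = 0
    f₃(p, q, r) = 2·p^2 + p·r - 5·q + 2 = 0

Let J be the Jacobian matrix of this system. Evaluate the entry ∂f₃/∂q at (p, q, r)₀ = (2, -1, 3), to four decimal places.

-5.0000

∂f₃/∂q = -5.
At (2, -1, 3) this is -5.0000.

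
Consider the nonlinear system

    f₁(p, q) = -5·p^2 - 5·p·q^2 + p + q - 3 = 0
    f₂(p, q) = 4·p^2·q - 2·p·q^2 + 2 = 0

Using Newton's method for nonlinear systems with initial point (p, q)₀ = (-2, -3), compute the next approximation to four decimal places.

At (-2, -3): F = (62.0000, -10.0000).
Jacobian J = [[-10·p - 5·q^2 + 1, -10·p·q + 1], [8·p·q - 2·q^2, 4·p^2 - 4·p·q]].
At the point, J = [[-24.0000, -59.0000], [30.0000, -8.0000]] (det J = 1962.0000).
Solving J·Δ = −F gives Δ = (0.5535, 0.8257).
Then the next iterate is (p, q)₁ = (-1.4465, -2.1743).

(-1.4465, -2.1743)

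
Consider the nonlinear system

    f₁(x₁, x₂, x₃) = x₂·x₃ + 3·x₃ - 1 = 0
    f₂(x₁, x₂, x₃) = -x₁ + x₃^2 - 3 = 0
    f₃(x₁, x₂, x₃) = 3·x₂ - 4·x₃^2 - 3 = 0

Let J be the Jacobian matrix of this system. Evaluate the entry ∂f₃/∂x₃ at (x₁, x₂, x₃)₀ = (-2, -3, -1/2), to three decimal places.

∂f₃/∂x₃ = -8·x₃.
At (-2, -3, -1/2) this is 4.000.

4.000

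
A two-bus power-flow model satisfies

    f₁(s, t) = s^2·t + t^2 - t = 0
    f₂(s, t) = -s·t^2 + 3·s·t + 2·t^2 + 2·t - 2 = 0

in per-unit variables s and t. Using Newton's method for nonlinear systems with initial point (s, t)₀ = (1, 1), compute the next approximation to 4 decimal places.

(1.1000, 0.4000)

At (1, 1): F = (1.0000, 4.0000).
Jacobian J = [[2·s·t, s^2 + 2·t - 1], [-t^2 + 3·t, -2·s·t + 3·s + 4·t + 2]].
At the point, J = [[2.0000, 2.0000], [2.0000, 7.0000]] (det J = 10.0000).
Solving J·Δ = −F gives Δ = (0.1000, -0.6000).
Then the next iterate is (s, t)₁ = (1.1000, 0.4000).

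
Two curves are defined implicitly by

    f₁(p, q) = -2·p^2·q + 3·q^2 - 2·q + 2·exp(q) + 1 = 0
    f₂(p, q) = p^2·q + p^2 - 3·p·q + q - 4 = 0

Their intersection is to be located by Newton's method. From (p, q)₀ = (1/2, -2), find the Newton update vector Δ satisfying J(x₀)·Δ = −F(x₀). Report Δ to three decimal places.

At (1/2, -2): F = (18.27067, -3.250).
Jacobian J = [[-4·p·q, -2·p^2 + 6·q + 2·exp(q) - 2], [2·p·q + 2·p - 3·q, p^2 - 3·p + 1]].
At the point, J = [[4.000, -14.22933], [5.000, -0.250]] (det J = 70.14665).
Solving J·Δ = −F gives Δ = (0.724, 1.488).

(0.724, 1.488)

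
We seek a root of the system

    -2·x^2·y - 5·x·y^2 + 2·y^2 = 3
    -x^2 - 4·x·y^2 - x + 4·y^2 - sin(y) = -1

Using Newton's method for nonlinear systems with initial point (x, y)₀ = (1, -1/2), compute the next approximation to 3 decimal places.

(0.122, 2.908)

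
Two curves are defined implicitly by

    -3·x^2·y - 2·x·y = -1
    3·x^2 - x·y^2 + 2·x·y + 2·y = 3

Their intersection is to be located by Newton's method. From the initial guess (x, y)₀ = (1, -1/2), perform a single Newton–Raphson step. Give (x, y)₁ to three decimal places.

(0.857, 0.086)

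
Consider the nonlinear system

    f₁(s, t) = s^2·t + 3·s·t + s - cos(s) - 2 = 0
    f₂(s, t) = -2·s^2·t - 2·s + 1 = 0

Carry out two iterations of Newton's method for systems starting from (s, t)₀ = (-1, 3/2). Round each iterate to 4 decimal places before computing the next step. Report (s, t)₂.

At (-1, 3/2): F = (-6.540302, 0.0000).
Jacobian J = [[2·s·t + 3·t + sin(s) + 1, s^2 + 3·s], [-4·s·t - 2, -2·s^2]].
At the point, J = [[1.658529, -2.0000], [4.0000, -2.0000]] (det J = 4.682942).
Solving J·Δ = −F gives Δ = (-2.7932, -5.5865).
Then the next iterate is (s, t)₁ = (-3.7932, -4.0865).
Round to (-3.7932, -4.0865) and repeat: F = (-17.293413, 126.182517), J = [[20.348789, 3.008766], [-64.003647, -28.776732]].
Δ = (0.3002, 3.7171), so (s, t)₂ = (-3.4930, -0.3694).

(-3.4930, -0.3694)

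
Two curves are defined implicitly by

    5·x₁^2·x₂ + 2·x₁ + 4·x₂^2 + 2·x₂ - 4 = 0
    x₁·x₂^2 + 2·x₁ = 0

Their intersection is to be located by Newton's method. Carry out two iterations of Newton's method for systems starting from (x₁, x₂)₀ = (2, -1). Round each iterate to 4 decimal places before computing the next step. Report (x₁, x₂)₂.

At (2, -1): F = (-18.0000, 6.0000).
Jacobian J = [[10·x₁·x₂ + 2, 5·x₁^2 + 8·x₂ + 2], [x₂^2 + 2, 2·x₁·x₂]].
At the point, J = [[-18.0000, 14.0000], [3.0000, -4.0000]] (det J = 30.0000).
Solving J·Δ = −F gives Δ = (0.4000, 1.8000).
Then the next iterate is (x₁, x₂)₁ = (2.4000, 0.8000).
Round to (2.4000, 0.8000) and repeat: F = (28.0000, 6.3360), J = [[21.2000, 37.2000], [2.6400, 3.8400]].
Δ = (-7.6297, 3.5954), so (x₁, x₂)₂ = (-5.2297, 4.3954).

(-5.2297, 4.3954)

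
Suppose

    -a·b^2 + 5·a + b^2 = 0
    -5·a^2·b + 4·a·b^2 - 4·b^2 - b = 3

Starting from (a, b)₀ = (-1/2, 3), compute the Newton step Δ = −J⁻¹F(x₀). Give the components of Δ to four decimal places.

(0.5000, -1.0000)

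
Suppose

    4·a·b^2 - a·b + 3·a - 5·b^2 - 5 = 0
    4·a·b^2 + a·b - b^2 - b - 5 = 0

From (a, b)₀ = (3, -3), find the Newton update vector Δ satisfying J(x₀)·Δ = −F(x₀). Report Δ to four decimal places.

At (3, -3): F = (76.0000, 88.0000).
Jacobian J = [[4·b^2 - b + 3, 8·a·b - a - 10·b], [4·b^2 + b, 8·a·b + a - 2·b - 1]].
At the point, J = [[42.0000, -45.0000], [33.0000, -64.0000]] (det J = -1203.0000).
Solving J·Δ = −F gives Δ = (-0.7515, 0.9875).

(-0.7515, 0.9875)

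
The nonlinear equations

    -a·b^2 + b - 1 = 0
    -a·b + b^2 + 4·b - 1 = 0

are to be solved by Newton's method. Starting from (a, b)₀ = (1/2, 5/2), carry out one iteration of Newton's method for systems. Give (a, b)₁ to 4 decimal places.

At (1/2, 5/2): F = (-1.6250, 14.0000).
Jacobian J = [[-b^2, -2·a·b + 1], [-b, -a + 2·b + 4]].
At the point, J = [[-6.2500, -1.5000], [-2.5000, 8.5000]] (det J = -56.8750).
Solving J·Δ = −F gives Δ = (0.1264, -1.6099).
Then the next iterate is (a, b)₁ = (0.6264, 0.8901).

(0.6264, 0.8901)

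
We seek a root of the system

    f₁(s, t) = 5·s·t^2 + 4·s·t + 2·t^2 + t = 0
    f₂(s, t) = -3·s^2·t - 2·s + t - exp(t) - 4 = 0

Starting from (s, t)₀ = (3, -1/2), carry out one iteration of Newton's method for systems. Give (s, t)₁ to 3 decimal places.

At (3, -1/2): F = (-2.250, 2.39347).
Jacobian J = [[5·t^2 + 4·t, 10·s·t + 4·s + 4·t + 1], [-6·s·t - 2, -3·s^2 - exp(t) + 1]].
At the point, J = [[-0.750, -4.000], [7.000, -26.60653]] (det J = 47.95490).
Solving J·Δ = −F gives Δ = (-1.448, -0.291).
Then the next iterate is (s, t)₁ = (1.552, -0.791).

(1.552, -0.791)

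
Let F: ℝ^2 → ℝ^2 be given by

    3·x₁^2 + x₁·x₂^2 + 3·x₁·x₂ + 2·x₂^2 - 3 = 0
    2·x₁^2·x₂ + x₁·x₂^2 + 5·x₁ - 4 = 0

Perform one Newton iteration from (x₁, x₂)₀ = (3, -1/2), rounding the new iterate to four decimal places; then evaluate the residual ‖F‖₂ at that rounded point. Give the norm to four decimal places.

At (3, -1/2): F = (20.7500, 2.7500).
Jacobian J = [[6·x₁ + x₂^2 + 3·x₂, 2·x₁·x₂ + 3·x₁ + 4·x₂], [4·x₁·x₂ + x₂^2 + 5, 2·x₁^2 + 2·x₁·x₂]].
At the point, J = [[16.7500, 4.0000], [-0.7500, 15.0000]] (det J = 254.2500).
Solving J·Δ = −F gives Δ = (-1.1809, -0.2424).
Then the next iterate is (x₁, x₂)₁ = (1.8191, -0.7424).
Re-evaluating at (1.8191, -0.7424): F = (4.980802, 1.184723), so ‖F‖₂ = 5.1198.

5.1198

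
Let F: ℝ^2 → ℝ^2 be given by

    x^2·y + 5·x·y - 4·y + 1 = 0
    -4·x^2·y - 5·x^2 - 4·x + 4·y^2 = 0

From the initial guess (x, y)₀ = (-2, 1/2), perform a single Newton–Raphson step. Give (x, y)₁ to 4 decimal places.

(-1.3932, 0.1303)

At (-2, 1/2): F = (-4.0000, -19.0000).
Jacobian J = [[2·x·y + 5·y, x^2 + 5·x - 4], [-8·x·y - 10·x - 4, -4·x^2 + 8·y]].
At the point, J = [[0.5000, -10.0000], [24.0000, -12.0000]] (det J = 234.0000).
Solving J·Δ = −F gives Δ = (0.6068, -0.3697).
Then the next iterate is (x, y)₁ = (-1.3932, 0.1303).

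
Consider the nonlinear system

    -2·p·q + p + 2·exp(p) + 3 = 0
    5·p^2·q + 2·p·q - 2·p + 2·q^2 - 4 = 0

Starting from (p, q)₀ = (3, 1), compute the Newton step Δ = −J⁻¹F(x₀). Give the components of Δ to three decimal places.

At (3, 1): F = (40.17107, 43.000).
Jacobian J = [[-2·q + 2·exp(p) + 1, -2·p], [10·p·q + 2·q - 2, 5·p^2 + 2·p + 4·q]].
At the point, J = [[39.17107, -6.000], [30.000, 55.000]] (det J = 2334.40906).
Solving J·Δ = −F gives Δ = (-1.057, -0.205).

(-1.057, -0.205)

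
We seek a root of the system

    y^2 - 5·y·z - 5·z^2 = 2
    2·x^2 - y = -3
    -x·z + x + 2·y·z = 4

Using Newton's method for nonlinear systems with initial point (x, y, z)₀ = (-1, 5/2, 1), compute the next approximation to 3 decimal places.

(-0.692, 3.767, 0.411)

At (-1, 5/2, 1): F = (-13.250, 2.500, 1.000).
Jacobian J = [[0, 2·y - 5·z, -5·y - 10·z], [4·x, -1, 0], [-z + 1, 2·z, -x + 2·y]].
At the point, J = [[0.000, 0.000, -22.500], [-4.000, -1.000, 0.000], [0.000, 2.000, 6.000]] (det J = 180.000).
Solving J·Δ = −F gives Δ = (0.308, 1.267, -0.589).
Then the next iterate is (x, y, z)₁ = (-0.692, 3.767, 0.411).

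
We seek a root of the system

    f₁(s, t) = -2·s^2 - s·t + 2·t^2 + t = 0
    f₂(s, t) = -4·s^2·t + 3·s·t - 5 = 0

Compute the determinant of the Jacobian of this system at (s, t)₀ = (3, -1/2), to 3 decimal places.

352.500

J = [[-4·s - t, -s + 4·t + 1], [-8·s·t + 3·t, -4·s^2 + 3·s]].
At the point, J = [[-11.500, -4.000], [10.500, -27.000]].
det J = 352.500.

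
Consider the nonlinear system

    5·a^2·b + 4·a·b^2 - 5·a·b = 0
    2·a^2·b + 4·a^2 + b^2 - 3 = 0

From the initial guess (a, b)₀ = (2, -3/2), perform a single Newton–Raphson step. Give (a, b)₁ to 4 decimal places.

(7.2609, -6.3587)

At (2, -3/2): F = (3.0000, 3.2500).
Jacobian J = [[10·a·b + 4·b^2 - 5·b, 5·a^2 + 8·a·b - 5·a], [4·a·b + 8·a, 2·a^2 + 2·b]].
At the point, J = [[-13.5000, -14.0000], [4.0000, 5.0000]] (det J = -11.5000).
Solving J·Δ = −F gives Δ = (5.2609, -4.8587).
Then the next iterate is (a, b)₁ = (7.2609, -6.3587).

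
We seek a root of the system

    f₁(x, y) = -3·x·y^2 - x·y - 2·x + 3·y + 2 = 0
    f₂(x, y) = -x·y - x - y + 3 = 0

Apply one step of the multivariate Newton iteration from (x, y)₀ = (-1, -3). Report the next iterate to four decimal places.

At (-1, -3): F = (19.0000, 4.0000).
Jacobian J = [[-3·y^2 - y - 2, -6·x·y - x + 3], [-y - 1, -x - 1]].
At the point, J = [[-26.0000, -14.0000], [2.0000, 0.0000]] (det J = 28.0000).
Solving J·Δ = −F gives Δ = (-2.0000, 5.0714).
Then the next iterate is (x, y)₁ = (-3.0000, 2.0714).

(-3.0000, 2.0714)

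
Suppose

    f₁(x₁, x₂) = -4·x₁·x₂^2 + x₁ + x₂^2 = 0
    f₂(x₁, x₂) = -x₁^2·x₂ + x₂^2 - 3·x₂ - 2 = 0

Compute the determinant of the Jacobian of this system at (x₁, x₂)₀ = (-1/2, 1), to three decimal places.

-2.250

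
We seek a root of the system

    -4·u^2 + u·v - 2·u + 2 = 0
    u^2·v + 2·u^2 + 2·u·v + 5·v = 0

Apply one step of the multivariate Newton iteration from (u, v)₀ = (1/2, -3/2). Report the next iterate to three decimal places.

At (1/2, -3/2): F = (-0.750, -8.875).
Jacobian J = [[-8·u + v - 2, u], [2·u·v + 4·u + 2·v, u^2 + 2·u + 5]].
At the point, J = [[-7.500, 0.500], [-2.500, 6.250]] (det J = -45.625).
Solving J·Δ = −F gives Δ = (-0.005, 1.418).
Then the next iterate is (u, v)₁ = (0.495, -0.082).

(0.495, -0.082)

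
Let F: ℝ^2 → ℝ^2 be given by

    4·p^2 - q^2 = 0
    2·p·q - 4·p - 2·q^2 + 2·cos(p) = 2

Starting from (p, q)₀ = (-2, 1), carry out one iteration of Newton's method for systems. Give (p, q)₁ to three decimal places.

At (-2, 1): F = (15.000, -0.83229).
Jacobian J = [[8·p, -2·q], [2·q - 2·sin(p) - 4, 2·p - 4·q]].
At the point, J = [[-16.000, -2.000], [-0.18141, -8.000]] (det J = 127.63719).
Solving J·Δ = −F gives Δ = (0.953, -0.126).
Then the next iterate is (p, q)₁ = (-1.047, 0.874).

(-1.047, 0.874)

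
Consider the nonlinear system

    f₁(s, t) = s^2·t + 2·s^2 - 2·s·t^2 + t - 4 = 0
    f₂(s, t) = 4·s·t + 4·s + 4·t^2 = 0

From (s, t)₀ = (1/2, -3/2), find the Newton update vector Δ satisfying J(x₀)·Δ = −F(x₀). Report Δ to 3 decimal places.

At (1/2, -3/2): F = (-7.625, 8.000).
Jacobian J = [[2·s·t + 4·s - 2·t^2, s^2 - 4·s·t + 1], [4·t + 4, 4·s + 8·t]].
At the point, J = [[-4.000, 4.250], [-2.000, -10.000]] (det J = 48.500).
Solving J·Δ = −F gives Δ = (-0.871, 0.974).

(-0.871, 0.974)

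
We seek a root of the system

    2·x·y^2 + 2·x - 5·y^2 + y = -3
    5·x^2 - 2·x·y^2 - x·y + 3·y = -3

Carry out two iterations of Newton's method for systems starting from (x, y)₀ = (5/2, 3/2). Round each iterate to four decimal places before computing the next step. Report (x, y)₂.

(-0.9647, -0.1448)

At (5/2, 3/2): F = (9.5000, 23.7500).
Jacobian J = [[2·y^2 + 2, 4·x·y - 10·y + 1], [10·x - 2·y^2 - y, -4·x·y - x + 3]].
At the point, J = [[6.5000, 1.0000], [19.0000, -14.5000]] (det J = -113.2500).
Solving J·Δ = −F gives Δ = (-1.4260, -0.2307).
Then the next iterate is (x, y)₁ = (1.0740, 1.2693).
Round to (1.0740, 1.2693) and repeat: F = (1.822379, 7.751361), J = [[5.222245, -6.240087], [6.248455, -3.526913]].
Δ = (-2.0387, -1.4141), so (x, y)₂ = (-0.9647, -0.1448).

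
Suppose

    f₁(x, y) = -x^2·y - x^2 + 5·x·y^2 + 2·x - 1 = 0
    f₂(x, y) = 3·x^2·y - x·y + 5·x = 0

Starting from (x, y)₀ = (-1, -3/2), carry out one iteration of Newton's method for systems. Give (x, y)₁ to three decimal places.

(-0.411, -1.033)

At (-1, -3/2): F = (-13.750, -11.000).
Jacobian J = [[-2·x·y - 2·x + 5·y^2 + 2, -x^2 + 10·x·y], [6·x·y - y + 5, 3·x^2 - x]].
At the point, J = [[12.250, 14.000], [15.500, 4.000]] (det J = -168.000).
Solving J·Δ = −F gives Δ = (0.589, 0.467).
Then the next iterate is (x, y)₁ = (-0.411, -1.033).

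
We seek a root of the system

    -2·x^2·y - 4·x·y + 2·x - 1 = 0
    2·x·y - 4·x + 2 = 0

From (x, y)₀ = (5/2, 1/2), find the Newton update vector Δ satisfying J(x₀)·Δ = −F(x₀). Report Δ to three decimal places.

(-1.730, 0.062)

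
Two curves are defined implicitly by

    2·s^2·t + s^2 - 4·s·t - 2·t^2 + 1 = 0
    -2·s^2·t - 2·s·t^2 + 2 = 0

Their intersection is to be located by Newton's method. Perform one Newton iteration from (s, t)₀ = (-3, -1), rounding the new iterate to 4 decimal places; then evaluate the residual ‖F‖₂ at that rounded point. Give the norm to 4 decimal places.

At (-3, -1): F = (-22.0000, 26.0000).
Jacobian J = [[4·s·t + 2·s - 4·t, 2·s^2 - 4·s - 4·t], [-4·s·t - 2·t^2, -2·s^2 - 4·s·t]].
At the point, J = [[10.0000, 34.0000], [-14.0000, -30.0000]] (det J = 176.0000).
Solving J·Δ = −F gives Δ = (1.2727, 0.2727).
Then the next iterate is (s, t)₁ = (-1.7273, -0.7273).
Re-evaluating at (-1.7273, -0.7273): F = (-6.439321, 8.167258), so ‖F‖₂ = 10.4004.

10.4004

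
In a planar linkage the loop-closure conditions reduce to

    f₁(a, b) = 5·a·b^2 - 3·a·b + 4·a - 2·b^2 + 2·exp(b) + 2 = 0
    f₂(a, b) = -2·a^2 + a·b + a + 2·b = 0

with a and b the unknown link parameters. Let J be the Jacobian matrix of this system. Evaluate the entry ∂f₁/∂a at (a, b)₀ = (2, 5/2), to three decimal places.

∂f₁/∂a = 5·b^2 - 3·b + 4.
At (2, 5/2) this is 27.750.

27.750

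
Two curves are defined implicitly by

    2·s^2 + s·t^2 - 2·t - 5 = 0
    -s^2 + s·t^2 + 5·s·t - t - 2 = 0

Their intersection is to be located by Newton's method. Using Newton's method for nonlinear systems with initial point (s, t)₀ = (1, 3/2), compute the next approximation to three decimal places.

At (1, 3/2): F = (-3.750, 5.250).
Jacobian J = [[4·s + t^2, 2·s·t - 2], [-2·s + t^2 + 5·t, 2·s·t + 5·s - 1]].
At the point, J = [[6.250, 1.000], [7.750, 7.000]] (det J = 36.000).
Solving J·Δ = −F gives Δ = (0.875, -1.719).
Then the next iterate is (s, t)₁ = (1.875, -0.219).

(1.875, -0.219)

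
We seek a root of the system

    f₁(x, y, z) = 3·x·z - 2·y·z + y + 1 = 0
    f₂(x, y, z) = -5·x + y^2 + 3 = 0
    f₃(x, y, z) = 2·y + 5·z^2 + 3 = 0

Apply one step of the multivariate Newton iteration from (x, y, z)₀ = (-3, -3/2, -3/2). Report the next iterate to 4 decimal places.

(-0.3966, 0.9110, -0.4285)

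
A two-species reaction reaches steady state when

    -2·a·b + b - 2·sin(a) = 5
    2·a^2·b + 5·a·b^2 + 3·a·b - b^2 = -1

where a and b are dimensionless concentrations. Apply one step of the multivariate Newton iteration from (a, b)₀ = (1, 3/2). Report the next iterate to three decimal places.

(-1.554, 3.738)

At (1, 3/2): F = (-8.18294, 17.500).
Jacobian J = [[-2·b - 2·cos(a), -2·a + 1], [4·a·b + 5·b^2 + 3·b, 2·a^2 + 10·a·b + 3·a - 2·b]].
At the point, J = [[-4.08060, -1.000], [21.750, 17.000]] (det J = -47.62028).
Solving J·Δ = −F gives Δ = (-2.554, 2.238).
Then the next iterate is (a, b)₁ = (-1.554, 3.738).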